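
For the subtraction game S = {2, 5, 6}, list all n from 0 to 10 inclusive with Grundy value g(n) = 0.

Grundy values for subtraction set {2, 5, 6}:
k:     0  1  2  3  4  5  6  7  8  9 10
g(k):  0  0  1  1  0  2  1  3  0  2  1
The P-positions (g = 0) in 0..10 are 0, 1, 4, 8.

0, 1, 4, 8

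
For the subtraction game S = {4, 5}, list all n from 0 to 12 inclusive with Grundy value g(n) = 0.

0, 1, 2, 3, 9, 10, 11, 12

Compute g(0), g(1), … for moves {4, 5}:
k:     0  1  2  3  4  5  6  7  8  9 10 11 12
g(k):  0  0  0  0  1  1  1  1  2  0  0  0  0
The P-positions (g = 0) in 0..12 are 0, 1, 2, 3, 9, 10, 11, 12.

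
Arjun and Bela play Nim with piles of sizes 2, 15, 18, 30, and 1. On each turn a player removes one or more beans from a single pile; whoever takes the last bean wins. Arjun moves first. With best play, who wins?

Nim-sum: 2 ⊕ 15 ⊕ 18 ⊕ 30 ⊕ 1 = 0.
The nim-sum is 0, so this is a P-position: the player to move is in a losing position under optimal play; Arjun is about to move from it and so loses — Bela wins.

Bela wins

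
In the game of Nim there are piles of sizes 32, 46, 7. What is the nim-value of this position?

Compute the nim-sum pairwise:
32 ^ 46 = 14
14 ^ 7 = 9

9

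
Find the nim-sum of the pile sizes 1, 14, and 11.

Write each in binary and XOR column by column:
  0001  (1)
  1110  (14)
  1011  (11)
  ----
  0100  (4)

4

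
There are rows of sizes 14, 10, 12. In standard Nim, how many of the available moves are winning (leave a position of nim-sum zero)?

3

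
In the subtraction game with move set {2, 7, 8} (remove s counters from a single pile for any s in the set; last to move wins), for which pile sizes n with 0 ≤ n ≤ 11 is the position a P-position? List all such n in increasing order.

0, 1, 4, 5, 10

Grundy values for subtraction set {2, 7, 8}:
g(0) = mex{} = 0
g(1) = mex{} = 0
g(2) = mex{0} = 1
g(3) = mex{0} = 1
g(4) = mex{1} = 0
g(5) = mex{1} = 0
g(6) = mex{0} = 1
g(7) = mex{0} = 1
g(8) = mex{0,1} = 2
g(9) = mex{0,1} = 2
g(10) = mex{1,2} = 0
g(11) = mex{0,1,2} = 3
The P-positions (g = 0) in 0..11 are 0, 1, 4, 5, 10.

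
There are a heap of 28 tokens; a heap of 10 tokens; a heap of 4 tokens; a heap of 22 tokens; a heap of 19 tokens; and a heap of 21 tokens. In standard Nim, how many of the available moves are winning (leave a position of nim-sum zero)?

In binary:
  11100  (28)
  01010  (10)
  00100  (4)
  10110  (22)
  10011  (19)
  10101  (21)
  -----
  00010  (2)
The overall nim-sum is X = 2. A heap of size p has a winning move iff p XOR X < p (reduce it to p XOR X).
  28: 28 XOR 2 = 30 ≥ 28 — no move.
  10: 10 XOR 2 = 8 < 10 — winning move (to 8).
  4: 4 XOR 2 = 6 ≥ 4 — no move.
  22: 22 XOR 2 = 20 < 22 — winning move (to 20).
  19: 19 XOR 2 = 17 < 19 — winning move (to 17).
  21: 21 XOR 2 = 23 ≥ 21 — no move.
That gives 3 winning moves.

3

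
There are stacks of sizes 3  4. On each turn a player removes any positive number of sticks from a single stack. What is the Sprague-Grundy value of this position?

Write each in binary and XOR column by column:
  011  (3)
  100  (4)
  ---
  111  (7)

7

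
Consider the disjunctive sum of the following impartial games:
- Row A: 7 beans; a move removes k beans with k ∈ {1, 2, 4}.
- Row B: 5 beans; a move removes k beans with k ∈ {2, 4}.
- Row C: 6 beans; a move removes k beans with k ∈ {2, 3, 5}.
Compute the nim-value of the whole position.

0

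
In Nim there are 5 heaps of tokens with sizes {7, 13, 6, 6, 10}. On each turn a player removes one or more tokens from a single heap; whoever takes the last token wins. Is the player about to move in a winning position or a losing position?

Nim-sum: 7 ⊕ 13 ⊕ 6 ⊕ 6 ⊕ 10 = 0.
The nim-sum is 0, so this is a P-position: the player to move is in a losing position under optimal play.

Losing position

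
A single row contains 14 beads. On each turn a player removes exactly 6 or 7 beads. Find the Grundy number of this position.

0

Build the Grundy sequence with g(k) = mex{g(k−s) : s ∈ {6, 7}, s ≤ k}:
g(0) = mex{} = 0
g(1) = mex{} = 0
g(2) = mex{} = 0
g(3) = mex{} = 0
g(4) = mex{} = 0
g(5) = mex{} = 0
g(6) = mex{0} = 1
g(7) = mex{0} = 1
g(8) = mex{0} = 1
g(9) = mex{0} = 1
g(10) = mex{0} = 1
g(11) = mex{0} = 1
g(12) = mex{0,1} = 2
g(13) = mex{1} = 0
g(14) = mex{1} = 0
So g(14) = 0.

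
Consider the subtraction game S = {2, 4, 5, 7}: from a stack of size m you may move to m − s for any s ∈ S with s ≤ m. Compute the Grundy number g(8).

4

Compute g(0), g(1), … for moves {2, 4, 5, 7}:
g(0) = mex{} = 0
g(1) = mex{} = 0
g(2) = mex{0} = 1
g(3) = mex{0} = 1
g(4) = mex{0,1} = 2
g(5) = mex{0,1} = 2
g(6) = mex{0,1,2} = 3
g(7) = mex{0,1,2} = 3
g(8) = mex{0,1,2,3} = 4
So g(8) = 4.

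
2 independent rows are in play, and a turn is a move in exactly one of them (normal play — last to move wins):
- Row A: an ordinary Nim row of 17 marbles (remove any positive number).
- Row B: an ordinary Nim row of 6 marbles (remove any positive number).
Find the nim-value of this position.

Row A is a plain Nim row of size 17, so its Grundy value is 17.
Row B is a plain Nim row of size 6, so its Grundy value is 6.
The value of a disjunctive sum is the nim-sum of the parts.
Combined value = 17 ⊕ 6 = 23.

23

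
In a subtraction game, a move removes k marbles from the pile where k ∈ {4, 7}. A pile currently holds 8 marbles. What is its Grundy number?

Build the Grundy sequence with g(k) = mex{g(k−s) : s ∈ {4, 7}, s ≤ k}:
g(0) = mex{} = 0
g(1) = mex{} = 0
g(2) = mex{} = 0
g(3) = mex{} = 0
g(4) = mex{0} = 1
g(5) = mex{0} = 1
g(6) = mex{0} = 1
g(7) = mex{0} = 1
g(8) = mex{0,1} = 2
So g(8) = 2.

2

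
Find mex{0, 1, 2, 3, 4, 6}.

The values 0, 1, 2, 3, 4 are all present; 5 is the first non-negative integer missing from the set.

5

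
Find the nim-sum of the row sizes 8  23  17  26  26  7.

9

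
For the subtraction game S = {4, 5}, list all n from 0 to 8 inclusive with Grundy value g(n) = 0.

0, 1, 2, 3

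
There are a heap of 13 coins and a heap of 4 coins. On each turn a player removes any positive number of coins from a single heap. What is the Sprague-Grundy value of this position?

Compute the nim-sum pairwise:
13 XOR 4 = 9

9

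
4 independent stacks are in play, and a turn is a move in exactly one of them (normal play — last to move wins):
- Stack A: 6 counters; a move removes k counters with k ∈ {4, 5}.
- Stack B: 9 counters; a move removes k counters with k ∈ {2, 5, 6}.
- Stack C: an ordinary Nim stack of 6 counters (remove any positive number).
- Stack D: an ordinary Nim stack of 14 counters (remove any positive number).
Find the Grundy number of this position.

Grundy values for stack A (subtraction set {4, 5}):
k:     0  1  2  3  4  5  6
g(k):  0  0  0  0  1  1  1
So g(6) = 1.
Build the Grundy sequence for stack B with g(k) = mex{g(k−s) : s ∈ {2, 5, 6}, s ≤ k}:
g(0) = mex{} = 0
g(1) = mex{} = 0
g(2) = mex{0} = 1
g(3) = mex{0} = 1
g(4) = mex{1} = 0
g(5) = mex{0,1} = 2
g(6) = mex{0} = 1
g(7) = mex{0,1,2} = 3
g(8) = mex{1} = 0
g(9) = mex{0,1,3} = 2
So g(9) = 2.
Stack C is a plain Nim stack of size 6, so its Grundy value is 6.
Stack D is a plain Nim stack of size 14, so its Grundy value is 14.
By the Sprague-Grundy theorem, the Grundy value of a sum of independent games is the XOR of the component values.
Combined value = 1 ⊕ 2 ⊕ 6 ⊕ 14 = 11.

11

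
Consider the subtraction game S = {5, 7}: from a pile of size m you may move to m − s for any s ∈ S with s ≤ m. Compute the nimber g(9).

1

Build the Grundy sequence with g(k) = mex{g(k−s) : s ∈ {5, 7}, s ≤ k}:
g(0) = mex{} = 0
g(1) = mex{} = 0
g(2) = mex{} = 0
g(3) = mex{} = 0
g(4) = mex{} = 0
g(5) = mex{0} = 1
g(6) = mex{0} = 1
g(7) = mex{0} = 1
g(8) = mex{0} = 1
g(9) = mex{0} = 1
So g(9) = 1.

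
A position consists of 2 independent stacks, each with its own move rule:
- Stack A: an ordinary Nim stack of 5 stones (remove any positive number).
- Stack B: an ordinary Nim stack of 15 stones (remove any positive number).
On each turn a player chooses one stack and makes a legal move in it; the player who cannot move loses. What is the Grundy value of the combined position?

10

Stack A is a plain Nim stack of size 5, so its Grundy value is 5.
Stack B is a plain Nim stack of size 15, so its Grundy value is 15.
By the Sprague-Grundy theorem, the Grundy value of a sum of independent games is the XOR of the component values.
Combined value = 5 ⊕ 15 = 10.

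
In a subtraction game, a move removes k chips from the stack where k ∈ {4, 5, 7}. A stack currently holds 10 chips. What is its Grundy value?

2

Grundy values for subtraction set {4, 5, 7}:
g(0) = mex{} = 0
g(1) = mex{} = 0
g(2) = mex{} = 0
g(3) = mex{} = 0
g(4) = mex{0} = 1
g(5) = mex{0} = 1
g(6) = mex{0} = 1
g(7) = mex{0} = 1
g(8) = mex{0,1} = 2
g(9) = mex{0,1} = 2
g(10) = mex{0,1} = 2
So g(10) = 2.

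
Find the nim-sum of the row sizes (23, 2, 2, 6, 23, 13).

11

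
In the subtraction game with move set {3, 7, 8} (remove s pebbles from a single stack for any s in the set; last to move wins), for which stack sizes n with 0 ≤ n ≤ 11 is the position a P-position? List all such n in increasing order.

0, 1, 2, 6, 11

Compute g(0), g(1), … for moves {3, 7, 8}:
k:     0  1  2  3  4  5  6  7  8  9 10 11
g(k):  0  0  0  1  1  1  0  2  2  1  3  0
The P-positions (g = 0) in 0..11 are 0, 1, 2, 6, 11.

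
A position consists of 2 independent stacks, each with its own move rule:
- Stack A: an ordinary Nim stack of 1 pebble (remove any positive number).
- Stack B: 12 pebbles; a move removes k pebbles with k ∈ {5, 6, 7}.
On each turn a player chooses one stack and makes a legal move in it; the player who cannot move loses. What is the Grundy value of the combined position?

1

Stack A is a plain Nim stack of size 1, so its Grundy value is 1.
Build the Grundy sequence for stack B with g(k) = mex{g(k−s) : s ∈ {5, 6, 7}, s ≤ k}:
k:     0  1  2  3  4  5  6  7  8  9 10 11 12
g(k):  0  0  0  0  0  1  1  1  1  1  2  2  0
So g(12) = 0.
The value of a disjunctive sum is the nim-sum of the parts.
Combined value = 1 ⊕ 0 = 1.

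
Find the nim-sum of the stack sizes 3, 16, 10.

Nim-sum: 3 ⊕ 16 ⊕ 10 = 25.

25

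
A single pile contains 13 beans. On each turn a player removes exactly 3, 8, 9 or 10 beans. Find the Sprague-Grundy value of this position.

Build the Grundy sequence with g(k) = mex{g(k−s) : s ∈ {3, 8, 9, 10}, s ≤ k}:
g(0) = mex{} = 0
g(1) = mex{} = 0
g(2) = mex{} = 0
g(3) = mex{0} = 1
g(4) = mex{0} = 1
g(5) = mex{0} = 1
g(6) = mex{1} = 0
g(7) = mex{1} = 0
g(8) = mex{0,1} = 2
g(9) = mex{0} = 1
g(10) = mex{0} = 1
g(11) = mex{0,1,2} = 3
g(12) = mex{0,1} = 2
g(13) = mex{1} = 0
So g(13) = 0.

0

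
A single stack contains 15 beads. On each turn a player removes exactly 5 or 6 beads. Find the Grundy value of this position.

0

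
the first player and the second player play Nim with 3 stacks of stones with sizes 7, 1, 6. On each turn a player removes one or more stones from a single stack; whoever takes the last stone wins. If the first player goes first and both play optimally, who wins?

Nim-sum: 7 XOR 1 XOR 6 = 0.
The nim-sum is 0, so this is a P-position: the player to move is in a losing position under optimal play; the first player is about to move from it and so loses — the second player wins.

the second player wins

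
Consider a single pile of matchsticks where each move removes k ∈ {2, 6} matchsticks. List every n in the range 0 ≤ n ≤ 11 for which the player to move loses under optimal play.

0, 1, 4, 5, 8, 9

Build the Grundy sequence with g(k) = mex{g(k−s) : s ∈ {2, 6}, s ≤ k}:
g(0) = mex{} = 0
g(1) = mex{} = 0
g(2) = mex{0} = 1
g(3) = mex{0} = 1
g(4) = mex{1} = 0
g(5) = mex{1} = 0
g(6) = mex{0} = 1
g(7) = mex{0} = 1
g(8) = mex{1} = 0
g(9) = mex{1} = 0
g(10) = mex{0} = 1
g(11) = mex{0} = 1
The P-positions (g = 0) in 0..11 are 0, 1, 4, 5, 8, 9.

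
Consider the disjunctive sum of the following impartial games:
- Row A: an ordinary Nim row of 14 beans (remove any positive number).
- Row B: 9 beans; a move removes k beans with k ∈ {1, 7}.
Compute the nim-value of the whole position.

15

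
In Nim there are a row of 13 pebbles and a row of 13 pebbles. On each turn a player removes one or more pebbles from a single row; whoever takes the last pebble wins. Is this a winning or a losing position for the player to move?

Losing position

Compute the nim-sum pairwise:
13 ^ 13 = 0
The nim-sum is 0, so this is a P-position: the player to move is in a losing position under optimal play.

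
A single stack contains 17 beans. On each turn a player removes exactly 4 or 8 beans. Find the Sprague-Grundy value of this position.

1

Compute g(0), g(1), … for moves {4, 8}:
k:     0  1  2  3  4  5  6  7  8  9 10 11 12 13 14 15 16 17
g(k):  0  0  0  0  1  1  1  1  2  2  2  2  0  0  0  0  1  1
So g(17) = 1.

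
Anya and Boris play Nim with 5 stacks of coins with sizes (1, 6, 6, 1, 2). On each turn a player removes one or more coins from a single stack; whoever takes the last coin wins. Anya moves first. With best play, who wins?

Anya wins

Compute the nim-sum pairwise:
1 ^ 6 = 7
7 ^ 6 = 1
1 ^ 1 = 0
0 ^ 2 = 2
The nim-sum is 2 ≠ 0, so this is an N-position: the player to move can win; Anya has a winning move.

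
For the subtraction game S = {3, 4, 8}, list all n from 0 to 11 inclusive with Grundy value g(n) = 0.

0, 1, 2, 7

Grundy values for subtraction set {3, 4, 8}:
k:     0  1  2  3  4  5  6  7  8  9 10 11
g(k):  0  0  0  1  1  1  2  0  2  3  1  3
The P-positions (g = 0) in 0..11 are 0, 1, 2, 7.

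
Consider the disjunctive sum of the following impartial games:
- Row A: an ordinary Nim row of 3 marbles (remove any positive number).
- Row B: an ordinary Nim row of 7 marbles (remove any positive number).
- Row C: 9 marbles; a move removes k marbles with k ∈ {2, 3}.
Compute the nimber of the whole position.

Row A is a plain Nim row of size 3, so its Grundy value is 3.
Row B is a plain Nim row of size 7, so its Grundy value is 7.
Grundy values for row C (subtraction set {2, 3}):
k:     0  1  2  3  4  5  6  7  8  9
g(k):  0  0  1  1  2  0  0  1  1  2
So g(9) = 2.
The value of a disjunctive sum is the nim-sum of the parts.
Combined value = 3 XOR 7 XOR 2 = 6.

6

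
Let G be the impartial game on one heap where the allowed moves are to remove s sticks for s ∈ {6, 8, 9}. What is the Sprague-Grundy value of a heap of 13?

Build the Grundy sequence with g(k) = mex{g(k−s) : s ∈ {6, 8, 9}, s ≤ k}:
g(0) = mex{} = 0
g(1) = mex{} = 0
g(2) = mex{} = 0
g(3) = mex{} = 0
g(4) = mex{} = 0
g(5) = mex{} = 0
g(6) = mex{0} = 1
g(7) = mex{0} = 1
g(8) = mex{0} = 1
g(9) = mex{0} = 1
g(10) = mex{0} = 1
g(11) = mex{0} = 1
g(12) = mex{0,1} = 2
g(13) = mex{0,1} = 2
So g(13) = 2.

2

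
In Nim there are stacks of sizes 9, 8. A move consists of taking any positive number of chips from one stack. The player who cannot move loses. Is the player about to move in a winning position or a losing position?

Winning position

Compute the nim-sum pairwise:
9 XOR 8 = 1
The nim-sum is 1 ≠ 0, so this is an N-position: the player to move can win.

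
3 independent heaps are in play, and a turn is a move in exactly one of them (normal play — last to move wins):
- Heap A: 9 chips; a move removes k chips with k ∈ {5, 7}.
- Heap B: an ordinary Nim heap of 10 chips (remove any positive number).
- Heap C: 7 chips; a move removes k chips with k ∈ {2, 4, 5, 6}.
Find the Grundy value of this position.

Build the Grundy sequence for heap A with g(k) = mex{g(k−s) : s ∈ {5, 7}, s ≤ k}:
k:     0  1  2  3  4  5  6  7  8  9
g(k):  0  0  0  0  0  1  1  1  1  1
So g(9) = 1.
Heap B is a plain Nim heap of size 10, so its Grundy value is 10.
For heap C, compute g(0), g(1), … with moves {2, 4, 5, 6}:
g(0) = mex{} = 0
g(1) = mex{} = 0
g(2) = mex{0} = 1
g(3) = mex{0} = 1
g(4) = mex{0,1} = 2
g(5) = mex{0,1} = 2
g(6) = mex{0,1,2} = 3
g(7) = mex{0,1,2} = 3
So g(7) = 3.
The value of a disjunctive sum is the nim-sum of the parts.
Combined value = 1 XOR 10 XOR 3 = 8.

8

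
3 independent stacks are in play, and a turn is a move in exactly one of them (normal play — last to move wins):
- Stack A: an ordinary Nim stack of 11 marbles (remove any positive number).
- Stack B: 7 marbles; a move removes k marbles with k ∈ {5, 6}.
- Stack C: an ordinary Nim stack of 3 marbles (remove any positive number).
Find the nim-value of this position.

Stack A is a plain Nim stack of size 11, so its Grundy value is 11.
Build the Grundy sequence for stack B with g(k) = mex{g(k−s) : s ∈ {5, 6}, s ≤ k}:
k:     0  1  2  3  4  5  6  7
g(k):  0  0  0  0  0  1  1  1
So g(7) = 1.
Stack C is a plain Nim stack of size 3, so its Grundy value is 3.
By the Sprague-Grundy theorem, the Grundy value of a sum of independent games is the XOR of the component values.
Combined value = 11 ⊕ 1 ⊕ 3 = 9.

9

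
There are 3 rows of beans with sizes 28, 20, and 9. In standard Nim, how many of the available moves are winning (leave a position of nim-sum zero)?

Nim-sum: 28 ^ 20 ^ 9 = 1.
The overall nim-sum is X = 1. A row of size p has a winning move iff p XOR X < p (reduce it to p XOR X).
  28: 28 XOR 1 = 29 ≥ 28 — no move.
  20: 20 XOR 1 = 21 ≥ 20 — no move.
  9: 9 XOR 1 = 8 < 9 — winning move (to 8).
That gives 1 winning move.

1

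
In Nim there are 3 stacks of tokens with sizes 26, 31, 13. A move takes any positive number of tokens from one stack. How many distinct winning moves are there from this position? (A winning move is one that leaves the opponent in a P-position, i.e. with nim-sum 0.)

3

Nim-sum: 26 XOR 31 XOR 13 = 8.
The overall nim-sum is X = 8. A stack of size p has a winning move iff p XOR X < p (reduce it to p XOR X).
  26: 26 XOR 8 = 18 < 26 — winning move (to 18).
  31: 31 XOR 8 = 23 < 31 — winning move (to 23).
  13: 13 XOR 8 = 5 < 13 — winning move (to 5).
That gives 3 winning moves.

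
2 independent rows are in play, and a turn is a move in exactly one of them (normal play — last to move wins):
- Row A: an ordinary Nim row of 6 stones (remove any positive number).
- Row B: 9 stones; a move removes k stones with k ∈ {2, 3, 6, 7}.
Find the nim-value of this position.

Row A is a plain Nim row of size 6, so its Grundy value is 6.
For row B, compute g(0), g(1), … with moves {2, 3, 6, 7}:
k:     0  1  2  3  4  5  6  7  8  9
g(k):  0  0  1  1  2  0  3  1  2  0
So g(9) = 0.
The value of a disjunctive sum is the nim-sum of the parts.
Combined value = 6 XOR 0 = 6.

6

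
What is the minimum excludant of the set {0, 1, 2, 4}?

3

The values 0, 1, 2 are all present; 3 is the first non-negative integer missing from the set.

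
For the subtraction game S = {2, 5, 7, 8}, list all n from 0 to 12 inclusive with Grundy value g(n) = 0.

0, 1, 4, 10

Build the Grundy sequence with g(k) = mex{g(k−s) : s ∈ {2, 5, 7, 8}, s ≤ k}:
k:     0  1  2  3  4  5  6  7  8  9 10 11 12
g(k):  0  0  1  1  0  2  1  3  2  2  0  3  1
The P-positions (g = 0) in 0..12 are 0, 1, 4, 10.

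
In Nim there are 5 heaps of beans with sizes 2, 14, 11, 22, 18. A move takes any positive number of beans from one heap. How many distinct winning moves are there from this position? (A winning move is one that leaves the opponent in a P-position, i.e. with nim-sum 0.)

Nim-sum: 2 ⊕ 14 ⊕ 11 ⊕ 22 ⊕ 18 = 3.
The overall nim-sum is X = 3. A heap of size p has a winning move iff p XOR X < p (reduce it to p XOR X).
  2: 2 XOR 3 = 1 < 2 — winning move (to 1).
  14: 14 XOR 3 = 13 < 14 — winning move (to 13).
  11: 11 XOR 3 = 8 < 11 — winning move (to 8).
  22: 22 XOR 3 = 21 < 22 — winning move (to 21).
  18: 18 XOR 3 = 17 < 18 — winning move (to 17).
That gives 5 winning moves.

5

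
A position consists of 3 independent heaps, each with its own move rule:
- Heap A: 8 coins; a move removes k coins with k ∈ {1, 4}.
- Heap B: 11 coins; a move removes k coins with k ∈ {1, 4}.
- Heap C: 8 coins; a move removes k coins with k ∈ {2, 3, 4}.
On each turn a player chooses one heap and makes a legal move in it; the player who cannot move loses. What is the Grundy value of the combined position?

For heap A, compute g(0), g(1), … with moves {1, 4}:
g(0) = mex{} = 0
g(1) = mex{0} = 1
g(2) = mex{1} = 0
g(3) = mex{0} = 1
g(4) = mex{0,1} = 2
g(5) = mex{1,2} = 0
g(6) = mex{0} = 1
g(7) = mex{1} = 0
g(8) = mex{0,2} = 1
So g(8) = 1.
Build the Grundy sequence for heap B with g(k) = mex{g(k−s) : s ∈ {1, 4}, s ≤ k}:
g(0) = mex{} = 0
g(1) = mex{0} = 1
g(2) = mex{1} = 0
g(3) = mex{0} = 1
g(4) = mex{0,1} = 2
g(5) = mex{1,2} = 0
g(6) = mex{0} = 1
g(7) = mex{1} = 0
g(8) = mex{0,2} = 1
g(9) = mex{0,1} = 2
g(10) = mex{1,2} = 0
g(11) = mex{0} = 1
So g(11) = 1.
For heap C, compute g(0), g(1), … with moves {2, 3, 4}:
k:     0  1  2  3  4  5  6  7  8
g(k):  0  0  1  1  2  2  0  0  1
So g(8) = 1.
By the Sprague-Grundy theorem, the Grundy value of a sum of independent games is the XOR of the component values.
Combined value = 1 ⊕ 1 ⊕ 1 = 1.

1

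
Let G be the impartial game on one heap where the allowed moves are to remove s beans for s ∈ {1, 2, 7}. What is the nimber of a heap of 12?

0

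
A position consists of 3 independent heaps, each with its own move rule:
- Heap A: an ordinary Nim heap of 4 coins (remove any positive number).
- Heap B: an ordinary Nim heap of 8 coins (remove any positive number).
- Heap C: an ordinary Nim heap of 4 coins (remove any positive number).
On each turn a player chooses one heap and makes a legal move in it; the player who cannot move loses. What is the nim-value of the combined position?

Heap A is a plain Nim heap of size 4, so its Grundy value is 4.
Heap B is a plain Nim heap of size 8, so its Grundy value is 8.
Heap C is a plain Nim heap of size 4, so its Grundy value is 4.
The value of a disjunctive sum is the nim-sum of the parts.
Combined value = 4 ⊕ 8 ⊕ 4 = 8.

8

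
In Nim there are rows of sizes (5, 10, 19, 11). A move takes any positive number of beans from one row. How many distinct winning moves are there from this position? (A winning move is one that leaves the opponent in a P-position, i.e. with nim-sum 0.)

1

Compute the nim-sum pairwise:
5 ^ 10 = 15
15 ^ 19 = 28
28 ^ 11 = 23
The overall nim-sum is X = 23. A row of size p has a winning move iff p XOR X < p (reduce it to p XOR X).
  5: 5 XOR 23 = 18 ≥ 5 — no move.
  10: 10 XOR 23 = 29 ≥ 10 — no move.
  19: 19 XOR 23 = 4 < 19 — winning move (to 4).
  11: 11 XOR 23 = 28 ≥ 11 — no move.
That gives 1 winning move.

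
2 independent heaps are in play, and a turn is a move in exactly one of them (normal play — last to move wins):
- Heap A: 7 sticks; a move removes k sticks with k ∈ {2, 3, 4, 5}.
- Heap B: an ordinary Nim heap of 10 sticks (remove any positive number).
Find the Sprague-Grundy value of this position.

10

Grundy values for heap A (subtraction set {2, 3, 4, 5}):
g(0) = mex{} = 0
g(1) = mex{} = 0
g(2) = mex{0} = 1
g(3) = mex{0} = 1
g(4) = mex{0,1} = 2
g(5) = mex{0,1} = 2
g(6) = mex{0,1,2} = 3
g(7) = mex{1,2} = 0
So g(7) = 0.
Heap B is a plain Nim heap of size 10, so its Grundy value is 10.
By the Sprague-Grundy theorem, the Grundy value of a sum of independent games is the XOR of the component values.
Combined value = 0 XOR 10 = 10.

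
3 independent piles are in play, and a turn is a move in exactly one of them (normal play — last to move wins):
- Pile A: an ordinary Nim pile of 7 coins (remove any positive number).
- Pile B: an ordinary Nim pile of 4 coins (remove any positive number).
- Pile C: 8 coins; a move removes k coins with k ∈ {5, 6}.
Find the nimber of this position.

2

Pile A is a plain Nim pile of size 7, so its Grundy value is 7.
Pile B is a plain Nim pile of size 4, so its Grundy value is 4.
For pile C, compute g(0), g(1), … with moves {5, 6}:
g(0) = mex{} = 0
g(1) = mex{} = 0
g(2) = mex{} = 0
g(3) = mex{} = 0
g(4) = mex{} = 0
g(5) = mex{0} = 1
g(6) = mex{0} = 1
g(7) = mex{0} = 1
g(8) = mex{0} = 1
So g(8) = 1.
The value of a disjunctive sum is the nim-sum of the parts.
Combined value = 7 XOR 4 XOR 1 = 2.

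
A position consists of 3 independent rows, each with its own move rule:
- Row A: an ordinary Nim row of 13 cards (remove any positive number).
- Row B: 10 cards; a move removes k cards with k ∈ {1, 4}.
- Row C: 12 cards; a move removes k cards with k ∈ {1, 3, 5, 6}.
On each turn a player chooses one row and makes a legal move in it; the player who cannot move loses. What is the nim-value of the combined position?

Row A is a plain Nim row of size 13, so its Grundy value is 13.
For row B, compute g(0), g(1), … with moves {1, 4}:
k:     0  1  2  3  4  5  6  7  8  9 10
g(k):  0  1  0  1  2  0  1  0  1  2  0
So g(10) = 0.
Grundy values for row C (subtraction set {1, 3, 5, 6}):
g(0) = mex{} = 0
g(1) = mex{0} = 1
g(2) = mex{1} = 0
g(3) = mex{0} = 1
g(4) = mex{1} = 0
g(5) = mex{0} = 1
g(6) = mex{0,1} = 2
g(7) = mex{0,1,2} = 3
g(8) = mex{0,1,3} = 2
g(9) = mex{0,1,2} = 3
g(10) = mex{0,1,3} = 2
g(11) = mex{1,2} = 0
g(12) = mex{0,2,3} = 1
So g(12) = 1.
By the Sprague-Grundy theorem, the Grundy value of a sum of independent games is the XOR of the component values.
Combined value = 13 ⊕ 0 ⊕ 1 = 12.

12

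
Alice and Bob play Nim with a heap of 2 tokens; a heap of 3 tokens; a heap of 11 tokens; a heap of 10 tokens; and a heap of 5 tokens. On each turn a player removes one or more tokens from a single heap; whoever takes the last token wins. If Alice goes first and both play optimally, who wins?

Alice wins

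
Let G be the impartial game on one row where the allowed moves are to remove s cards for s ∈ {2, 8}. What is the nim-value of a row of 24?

0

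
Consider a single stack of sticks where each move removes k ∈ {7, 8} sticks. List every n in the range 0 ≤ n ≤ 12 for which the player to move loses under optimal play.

Compute g(0), g(1), … for moves {7, 8}:
g(0) = mex{} = 0
g(1) = mex{} = 0
g(2) = mex{} = 0
g(3) = mex{} = 0
g(4) = mex{} = 0
g(5) = mex{} = 0
g(6) = mex{} = 0
g(7) = mex{0} = 1
g(8) = mex{0} = 1
g(9) = mex{0} = 1
g(10) = mex{0} = 1
g(11) = mex{0} = 1
g(12) = mex{0} = 1
The P-positions (g = 0) in 0..12 are 0, 1, 2, 3, 4, 5, 6.

0, 1, 2, 3, 4, 5, 6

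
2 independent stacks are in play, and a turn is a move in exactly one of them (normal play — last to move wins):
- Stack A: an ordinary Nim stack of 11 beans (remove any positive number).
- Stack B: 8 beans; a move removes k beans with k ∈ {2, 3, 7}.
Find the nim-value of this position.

Stack A is a plain Nim stack of size 11, so its Grundy value is 11.
For stack B, compute g(0), g(1), … with moves {2, 3, 7}:
k:     0  1  2  3  4  5  6  7  8
g(k):  0  0  1  1  2  0  0  1  1
So g(8) = 1.
The value of a disjunctive sum is the nim-sum of the parts.
Combined value = 11 XOR 1 = 10.

10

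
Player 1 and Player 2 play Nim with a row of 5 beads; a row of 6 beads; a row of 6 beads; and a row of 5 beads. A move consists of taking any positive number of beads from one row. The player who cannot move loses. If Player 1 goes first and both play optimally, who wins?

Player 2 wins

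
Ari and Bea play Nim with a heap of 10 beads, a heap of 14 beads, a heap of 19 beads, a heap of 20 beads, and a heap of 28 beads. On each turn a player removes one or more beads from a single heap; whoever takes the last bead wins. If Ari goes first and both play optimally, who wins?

Ari wins

Write each in binary and XOR column by column:
  01010  (10)
  01110  (14)
  10011  (19)
  10100  (20)
  11100  (28)
  -----
  11111  (31)
The nim-sum is 31 ≠ 0, so this is an N-position: the player to move can win; Ari has a winning move.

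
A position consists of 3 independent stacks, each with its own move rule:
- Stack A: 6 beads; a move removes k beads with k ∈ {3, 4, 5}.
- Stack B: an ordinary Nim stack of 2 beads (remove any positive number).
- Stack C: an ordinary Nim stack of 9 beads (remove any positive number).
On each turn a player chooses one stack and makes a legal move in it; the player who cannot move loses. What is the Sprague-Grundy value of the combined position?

9

Build the Grundy sequence for stack A with g(k) = mex{g(k−s) : s ∈ {3, 4, 5}, s ≤ k}:
k:     0  1  2  3  4  5  6
g(k):  0  0  0  1  1  1  2
So g(6) = 2.
Stack B is a plain Nim stack of size 2, so its Grundy value is 2.
Stack C is a plain Nim stack of size 9, so its Grundy value is 9.
The value of a disjunctive sum is the nim-sum of the parts.
Combined value = 2 XOR 2 XOR 9 = 9.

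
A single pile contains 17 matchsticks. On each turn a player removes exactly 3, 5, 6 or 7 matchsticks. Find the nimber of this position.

2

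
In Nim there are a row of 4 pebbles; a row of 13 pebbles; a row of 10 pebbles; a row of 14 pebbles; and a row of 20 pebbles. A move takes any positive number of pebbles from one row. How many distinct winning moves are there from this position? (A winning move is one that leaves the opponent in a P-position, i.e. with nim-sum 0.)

1

Compute the nim-sum pairwise:
4 ^ 13 = 9
9 ^ 10 = 3
3 ^ 14 = 13
13 ^ 20 = 25
The overall nim-sum is X = 25. A row of size p has a winning move iff p XOR X < p (reduce it to p XOR X).
  4: 4 XOR 25 = 29 ≥ 4 — no move.
  13: 13 XOR 25 = 20 ≥ 13 — no move.
  10: 10 XOR 25 = 19 ≥ 10 — no move.
  14: 14 XOR 25 = 23 ≥ 14 — no move.
  20: 20 XOR 25 = 13 < 20 — winning move (to 13).
That gives 1 winning move.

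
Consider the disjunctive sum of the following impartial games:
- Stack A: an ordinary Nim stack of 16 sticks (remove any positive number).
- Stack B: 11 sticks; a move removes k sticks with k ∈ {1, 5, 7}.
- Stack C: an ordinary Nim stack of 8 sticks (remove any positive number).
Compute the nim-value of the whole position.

25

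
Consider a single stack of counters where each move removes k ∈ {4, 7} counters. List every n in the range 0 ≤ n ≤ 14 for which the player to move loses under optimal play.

0, 1, 2, 3, 11, 12, 13, 14

Build the Grundy sequence with g(k) = mex{g(k−s) : s ∈ {4, 7}, s ≤ k}:
g(0) = mex{} = 0
g(1) = mex{} = 0
g(2) = mex{} = 0
g(3) = mex{} = 0
g(4) = mex{0} = 1
g(5) = mex{0} = 1
g(6) = mex{0} = 1
g(7) = mex{0} = 1
g(8) = mex{0,1} = 2
g(9) = mex{0,1} = 2
g(10) = mex{0,1} = 2
g(11) = mex{1} = 0
g(12) = mex{1,2} = 0
g(13) = mex{1,2} = 0
g(14) = mex{1,2} = 0
The P-positions (g = 0) in 0..14 are 0, 1, 2, 3, 11, 12, 13, 14.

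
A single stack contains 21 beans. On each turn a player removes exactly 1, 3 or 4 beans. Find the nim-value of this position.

0

Grundy values for subtraction set {1, 3, 4}:
k:     0  1  2  3  4  5  6  7  8  9 10 11 12 13 14 15 16 17 18 19 20 21
g(k):  0  1  0  1  2  3  2  0  1  0  1  2  3  2  0  1  0  1  2  3  2  0
So g(21) = 0.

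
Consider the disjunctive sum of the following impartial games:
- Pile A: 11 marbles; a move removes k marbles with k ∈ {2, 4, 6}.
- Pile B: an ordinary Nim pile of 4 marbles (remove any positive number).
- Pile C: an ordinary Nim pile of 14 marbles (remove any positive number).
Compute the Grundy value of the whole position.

11

Grundy values for pile A (subtraction set {2, 4, 6}):
g(0) = mex{} = 0
g(1) = mex{} = 0
g(2) = mex{0} = 1
g(3) = mex{0} = 1
g(4) = mex{0,1} = 2
g(5) = mex{0,1} = 2
g(6) = mex{0,1,2} = 3
g(7) = mex{0,1,2} = 3
g(8) = mex{1,2,3} = 0
g(9) = mex{1,2,3} = 0
g(10) = mex{0,2,3} = 1
g(11) = mex{0,2,3} = 1
So g(11) = 1.
Pile B is a plain Nim pile of size 4, so its Grundy value is 4.
Pile C is a plain Nim pile of size 14, so its Grundy value is 14.
The value of a disjunctive sum is the nim-sum of the parts.
Combined value = 1 ⊕ 4 ⊕ 14 = 11.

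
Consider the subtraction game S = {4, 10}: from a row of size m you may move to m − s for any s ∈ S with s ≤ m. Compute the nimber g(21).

1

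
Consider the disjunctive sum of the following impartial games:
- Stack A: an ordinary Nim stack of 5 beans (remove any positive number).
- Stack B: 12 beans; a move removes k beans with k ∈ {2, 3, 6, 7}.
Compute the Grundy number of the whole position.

Stack A is a plain Nim stack of size 5, so its Grundy value is 5.
Build the Grundy sequence for stack B with g(k) = mex{g(k−s) : s ∈ {2, 3, 6, 7}, s ≤ k}:
k:     0  1  2  3  4  5  6  7  8  9 10 11 12
g(k):  0  0  1  1  2  0  3  1  2  0  0  1  1
So g(12) = 1.
By the Sprague-Grundy theorem, the Grundy value of a sum of independent games is the XOR of the component values.
Combined value = 5 XOR 1 = 4.

4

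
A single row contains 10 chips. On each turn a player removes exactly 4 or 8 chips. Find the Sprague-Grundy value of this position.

2

Grundy values for subtraction set {4, 8}:
g(0) = mex{} = 0
g(1) = mex{} = 0
g(2) = mex{} = 0
g(3) = mex{} = 0
g(4) = mex{0} = 1
g(5) = mex{0} = 1
g(6) = mex{0} = 1
g(7) = mex{0} = 1
g(8) = mex{0,1} = 2
g(9) = mex{0,1} = 2
g(10) = mex{0,1} = 2
So g(10) = 2.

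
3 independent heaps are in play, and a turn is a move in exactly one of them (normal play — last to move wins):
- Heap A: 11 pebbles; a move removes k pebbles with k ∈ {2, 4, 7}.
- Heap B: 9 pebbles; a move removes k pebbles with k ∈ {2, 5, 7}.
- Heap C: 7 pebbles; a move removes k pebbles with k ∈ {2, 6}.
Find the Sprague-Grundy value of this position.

Grundy values for heap A (subtraction set {2, 4, 7}):
g(0) = mex{} = 0
g(1) = mex{} = 0
g(2) = mex{0} = 1
g(3) = mex{0} = 1
g(4) = mex{0,1} = 2
g(5) = mex{0,1} = 2
g(6) = mex{1,2} = 0
g(7) = mex{0,1,2} = 3
g(8) = mex{0,2} = 1
g(9) = mex{1,2,3} = 0
g(10) = mex{0,1} = 2
g(11) = mex{0,2,3} = 1
So g(11) = 1.
Build the Grundy sequence for heap B with g(k) = mex{g(k−s) : s ∈ {2, 5, 7}, s ≤ k}:
g(0) = mex{} = 0
g(1) = mex{} = 0
g(2) = mex{0} = 1
g(3) = mex{0} = 1
g(4) = mex{1} = 0
g(5) = mex{0,1} = 2
g(6) = mex{0} = 1
g(7) = mex{0,1,2} = 3
g(8) = mex{0,1} = 2
g(9) = mex{0,1,3} = 2
So g(9) = 2.
Grundy values for heap C (subtraction set {2, 6}):
g(0) = mex{} = 0
g(1) = mex{} = 0
g(2) = mex{0} = 1
g(3) = mex{0} = 1
g(4) = mex{1} = 0
g(5) = mex{1} = 0
g(6) = mex{0} = 1
g(7) = mex{0} = 1
So g(7) = 1.
By the Sprague-Grundy theorem, the Grundy value of a sum of independent games is the XOR of the component values.
Combined value = 1 ⊕ 2 ⊕ 1 = 2.

2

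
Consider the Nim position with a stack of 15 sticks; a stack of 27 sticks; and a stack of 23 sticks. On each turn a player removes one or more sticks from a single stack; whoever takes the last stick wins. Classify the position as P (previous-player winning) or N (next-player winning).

Nim-sum: 15 ⊕ 27 ⊕ 23 = 3.
The nim-sum is 3 ≠ 0, so this is an N-position: the player to move can win.

N-position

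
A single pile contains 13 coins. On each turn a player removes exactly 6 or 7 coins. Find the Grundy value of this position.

0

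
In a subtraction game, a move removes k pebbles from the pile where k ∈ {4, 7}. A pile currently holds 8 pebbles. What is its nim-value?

Compute g(0), g(1), … for moves {4, 7}:
k:     0  1  2  3  4  5  6  7  8
g(k):  0  0  0  0  1  1  1  1  2
So g(8) = 2.

2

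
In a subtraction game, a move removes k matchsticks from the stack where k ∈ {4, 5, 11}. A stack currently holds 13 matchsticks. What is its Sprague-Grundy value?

1

Grundy values for subtraction set {4, 5, 11}:
k:     0  1  2  3  4  5  6  7  8  9 10 11 12 13
g(k):  0  0  0  0  1  1  1  1  2  0  0  2  3  1
So g(13) = 1.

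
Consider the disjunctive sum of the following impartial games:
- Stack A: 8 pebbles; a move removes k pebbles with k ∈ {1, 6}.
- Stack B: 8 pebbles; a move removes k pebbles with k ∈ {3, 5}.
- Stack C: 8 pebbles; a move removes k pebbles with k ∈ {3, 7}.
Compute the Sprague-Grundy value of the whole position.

Grundy values for stack A (subtraction set {1, 6}):
g(0) = mex{} = 0
g(1) = mex{0} = 1
g(2) = mex{1} = 0
g(3) = mex{0} = 1
g(4) = mex{1} = 0
g(5) = mex{0} = 1
g(6) = mex{0,1} = 2
g(7) = mex{1,2} = 0
g(8) = mex{0} = 1
So g(8) = 1.
Grundy values for stack B (subtraction set {3, 5}):
g(0) = mex{} = 0
g(1) = mex{} = 0
g(2) = mex{} = 0
g(3) = mex{0} = 1
g(4) = mex{0} = 1
g(5) = mex{0} = 1
g(6) = mex{0,1} = 2
g(7) = mex{0,1} = 2
g(8) = mex{1} = 0
So g(8) = 0.
Grundy values for stack C (subtraction set {3, 7}):
g(0) = mex{} = 0
g(1) = mex{} = 0
g(2) = mex{} = 0
g(3) = mex{0} = 1
g(4) = mex{0} = 1
g(5) = mex{0} = 1
g(6) = mex{1} = 0
g(7) = mex{0,1} = 2
g(8) = mex{0,1} = 2
So g(8) = 2.
The value of a disjunctive sum is the nim-sum of the parts.
Combined value = 1 XOR 0 XOR 2 = 3.

3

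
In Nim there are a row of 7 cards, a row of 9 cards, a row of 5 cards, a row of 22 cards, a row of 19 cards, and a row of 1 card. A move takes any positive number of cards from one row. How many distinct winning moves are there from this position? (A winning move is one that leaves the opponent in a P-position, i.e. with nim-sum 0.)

1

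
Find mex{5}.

0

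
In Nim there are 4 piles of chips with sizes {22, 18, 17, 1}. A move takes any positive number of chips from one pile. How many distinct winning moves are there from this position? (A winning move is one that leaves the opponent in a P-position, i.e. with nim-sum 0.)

3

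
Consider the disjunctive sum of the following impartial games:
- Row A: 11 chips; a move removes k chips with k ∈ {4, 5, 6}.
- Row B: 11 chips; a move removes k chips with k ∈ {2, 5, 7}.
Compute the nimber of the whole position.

For row A, compute g(0), g(1), … with moves {4, 5, 6}:
k:     0  1  2  3  4  5  6  7  8  9 10 11
g(k):  0  0  0  0  1  1  1  1  2  2  0  0
So g(11) = 0.
For row B, compute g(0), g(1), … with moves {2, 5, 7}:
g(0) = mex{} = 0
g(1) = mex{} = 0
g(2) = mex{0} = 1
g(3) = mex{0} = 1
g(4) = mex{1} = 0
g(5) = mex{0,1} = 2
g(6) = mex{0} = 1
g(7) = mex{0,1,2} = 3
g(8) = mex{0,1} = 2
g(9) = mex{0,1,3} = 2
g(10) = mex{1,2} = 0
g(11) = mex{0,1,2} = 3
So g(11) = 3.
By the Sprague-Grundy theorem, the Grundy value of a sum of independent games is the XOR of the component values.
Combined value = 0 XOR 3 = 3.

3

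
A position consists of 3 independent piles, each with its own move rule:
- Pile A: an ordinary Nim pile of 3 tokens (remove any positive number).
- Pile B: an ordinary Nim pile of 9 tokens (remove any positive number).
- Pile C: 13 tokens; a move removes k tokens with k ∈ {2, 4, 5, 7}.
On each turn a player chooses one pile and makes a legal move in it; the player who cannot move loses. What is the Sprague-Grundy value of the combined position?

Pile A is a plain Nim pile of size 3, so its Grundy value is 3.
Pile B is a plain Nim pile of size 9, so its Grundy value is 9.
Build the Grundy sequence for pile C with g(k) = mex{g(k−s) : s ∈ {2, 4, 5, 7}, s ≤ k}:
g(0) = mex{} = 0
g(1) = mex{} = 0
g(2) = mex{0} = 1
g(3) = mex{0} = 1
g(4) = mex{0,1} = 2
g(5) = mex{0,1} = 2
g(6) = mex{0,1,2} = 3
g(7) = mex{0,1,2} = 3
g(8) = mex{0,1,2,3} = 4
g(9) = mex{1,2,3} = 0
g(10) = mex{1,2,3,4} = 0
g(11) = mex{0,2,3} = 1
g(12) = mex{0,2,3,4} = 1
g(13) = mex{0,1,3,4} = 2
So g(13) = 2.
By the Sprague-Grundy theorem, the Grundy value of a sum of independent games is the XOR of the component values.
Combined value = 3 XOR 9 XOR 2 = 8.

8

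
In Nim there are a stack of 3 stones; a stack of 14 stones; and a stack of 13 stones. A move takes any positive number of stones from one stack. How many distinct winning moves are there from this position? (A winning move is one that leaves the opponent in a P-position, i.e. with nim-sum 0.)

Nim-sum: 3 XOR 14 XOR 13 = 0.
The nim-sum is already 0, so every move leaves a nonzero nim-sum — there are no winning moves.

0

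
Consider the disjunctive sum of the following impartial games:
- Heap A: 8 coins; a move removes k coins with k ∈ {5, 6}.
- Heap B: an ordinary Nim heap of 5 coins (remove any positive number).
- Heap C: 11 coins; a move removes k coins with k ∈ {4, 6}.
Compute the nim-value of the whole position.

Grundy values for heap A (subtraction set {5, 6}):
g(0) = mex{} = 0
g(1) = mex{} = 0
g(2) = mex{} = 0
g(3) = mex{} = 0
g(4) = mex{} = 0
g(5) = mex{0} = 1
g(6) = mex{0} = 1
g(7) = mex{0} = 1
g(8) = mex{0} = 1
So g(8) = 1.
Heap B is a plain Nim heap of size 5, so its Grundy value is 5.
Grundy values for heap C (subtraction set {4, 6}):
k:     0  1  2  3  4  5  6  7  8  9 10 11
g(k):  0  0  0  0  1  1  1  1  2  2  0  0
So g(11) = 0.
By the Sprague-Grundy theorem, the Grundy value of a sum of independent games is the XOR of the component values.
Combined value = 1 ⊕ 5 ⊕ 0 = 4.

4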